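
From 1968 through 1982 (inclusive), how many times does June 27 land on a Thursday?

Day of week of June 27 in each year:
1968: Thu ✓, 1969: Fri, 1970: Sat, 1971: Sun, 1972: Tue, 1973: Wed, 1974: Thu ✓, 1975: Fri, 1976: Sun, 1977: Mon, 1978: Tue, 1979: Wed, 1980: Fri, 1981: Sat, 1982: Sun
Thursdays: 1968, 1974.

2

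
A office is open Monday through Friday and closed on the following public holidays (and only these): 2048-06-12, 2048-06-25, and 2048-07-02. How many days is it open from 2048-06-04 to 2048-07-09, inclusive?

2048-06-04 is a Thursday.
That's 36 days from start to end, counting both.
36 = 7 × 5 + 1, so there are 5 full weeks plus 1 extra day.
Each full week contributes 5 weekdays (Mon–Fri): 5 × 5 = 25.
The 1 extra day is Thursday — 1 of them qualifies.
Total: 25 + 1 = 26.
Holidays: 2048-06-12 (Fri); 2048-06-25 (Thu); 2048-07-02 (Thu).
All 3 holidays fall on weekdays, so subtract 3.
Business days: 26 − 3 = 23.

23 business days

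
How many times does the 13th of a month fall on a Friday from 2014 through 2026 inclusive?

Friday-the-13ths by year:
2014: Jun
2015: Feb, Mar, Nov
2016: May
2017: Jan, Oct
2018: Apr, Jul
2019: Sep, Dec
2020: Mar, Nov
2021: Aug
2022: May
2023: Jan, Oct
2024: Sep, Dec
2025: Jun
2026: Feb, Mar, Nov

23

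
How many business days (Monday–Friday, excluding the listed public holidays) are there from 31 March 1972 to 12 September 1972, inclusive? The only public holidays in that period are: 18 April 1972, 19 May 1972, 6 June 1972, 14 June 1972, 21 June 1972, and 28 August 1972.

112 business days

31 March 1972 is a Friday.
The range spans 166 days (inclusive of both endpoints).
166 = 7 × 23 + 5, so there are 23 full weeks plus 5 extra days.
Each full week contributes 5 weekdays (Mon–Fri): 23 × 5 = 115.
The 5 extra days are Friday, Saturday, Sunday, Monday, Tuesday — 3 of them qualify.
Total: 115 + 3 = 118.
Holidays: 18 April 1972 (Tue); 19 May 1972 (Fri); 6 June 1972 (Tue); 14 June 1972 (Wed); 21 June 1972 (Wed); 28 August 1972 (Mon).
All 6 holidays fall on weekdays, so subtract 6.
Business days: 118 − 6 = 112.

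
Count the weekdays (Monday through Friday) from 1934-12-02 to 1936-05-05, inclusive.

1934-12-02 is a Sunday.
The range spans 521 days (inclusive of both endpoints).
521 = 7 × 74 + 3, so there are 74 full weeks plus 3 extra days.
Each full week contributes 5 weekdays (Mon–Fri): 74 × 5 = 370.
The 3 extra days are Sunday, Monday, Tuesday — 2 of them qualify.
Total: 370 + 2 = 372.

372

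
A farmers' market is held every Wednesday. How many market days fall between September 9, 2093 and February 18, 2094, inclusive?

September 9, 2093 is a Wednesday.
The range spans 163 days (inclusive of both endpoints).
163 = 7 × 23 + 2, so there are 23 full weeks plus 2 extra days.
Each full week contributes one Wednesday: 23 so far.
The 2 extra days are Wed, Thu — 1 of them qualifies.
Total: 23 + 1 = 24.

24 Wednesdays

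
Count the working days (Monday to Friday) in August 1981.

21 weekdays

1981-08-01 is a Saturday.
The range spans 31 days (inclusive of both endpoints).
31 = 7 × 4 + 3, so there are 4 full weeks plus 3 extra days.
Each full week contributes 5 weekdays (Mon–Fri): 4 × 5 = 20.
The 3 extra days are Saturday, Sunday, Monday — 1 of them qualifies.
Total: 20 + 1 = 21.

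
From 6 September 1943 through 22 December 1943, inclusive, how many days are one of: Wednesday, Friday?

6 September 1943 is a Monday.
From 6 September 1943 to 22 December 1943 is 108 days inclusive.
108 = 7 × 15 + 3, so there are 15 full weeks plus 3 extra days.
Each full week contributes 2 days from the set (Wed, Fri): 15 × 2 = 30.
The 3 extra days are Mon, Tue, Wed — 1 of them qualifies.
Total: 30 + 1 = 31.

31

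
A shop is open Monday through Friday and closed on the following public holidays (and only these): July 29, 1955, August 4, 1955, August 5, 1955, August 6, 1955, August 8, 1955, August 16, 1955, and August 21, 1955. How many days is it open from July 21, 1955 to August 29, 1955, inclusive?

July 21, 1955 is a Thursday.
The range spans 40 days (inclusive of both endpoints).
40 = 7 × 5 + 5, so there are 5 full weeks plus 5 extra days.
Each full week contributes 5 weekdays (Mon–Fri): 5 × 5 = 25.
The 5 extra days are Thursday, Friday, Saturday, Sunday, Monday — 3 of them qualify.
Total: 25 + 3 = 28.
Holidays: July 29, 1955 (Fri); August 4, 1955 (Thu); August 5, 1955 (Fri); August 6, 1955 (Sat); August 8, 1955 (Mon); August 16, 1955 (Tue); August 21, 1955 (Sun).
5 of the 7 holidays fall on weekdays; the rest are weekends and were already excluded.
Business days: 28 − 5 = 23.

23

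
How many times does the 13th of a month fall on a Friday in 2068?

The 13th falls on a Friday when the month's 13th has weekday Fri.
Jan 13 is Fri ✓; Feb 13 is Mon; Mar 13 is Tue; Apr 13 is Fri ✓; May 13 is Sun; Jun 13 is Wed; Jul 13 is Fri ✓; Aug 13 is Mon; Sep 13 is Thu; Oct 13 is Sat; Nov 13 is Tue; Dec 13 is Thu.
Friday the 13ths: Jan, Apr, Jul.

3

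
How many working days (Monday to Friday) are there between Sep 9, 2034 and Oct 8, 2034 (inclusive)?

20

Sep 9, 2034 is a Saturday.
The range spans 30 days (inclusive of both endpoints).
30 = 7 × 4 + 2, so there are 4 full weeks plus 2 extra days.
Each full week contributes 5 weekdays (Mon–Fri): 4 × 5 = 20.
The 2 extra days are Sat, Sun — none qualify.
Total: 20 + 0 = 20.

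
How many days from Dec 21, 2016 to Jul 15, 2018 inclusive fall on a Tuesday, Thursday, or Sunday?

245

Dec 21, 2016 is a Wednesday.
The range spans 572 days (inclusive of both endpoints).
572 = 7 × 81 + 5, so there are 81 full weeks plus 5 extra days.
Each full week contributes 3 days from the set (Tue, Thu, Sun): 81 × 3 = 243.
The 5 extra days are Wednesday, Thursday, Friday, Saturday, Sunday — 2 of them qualify.
Total: 243 + 2 = 245.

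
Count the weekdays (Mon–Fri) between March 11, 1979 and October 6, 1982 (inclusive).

March 11, 1979 is a Sunday.
The range spans 1306 days (inclusive of both endpoints).
1306 = 7 × 186 + 4, so there are 186 full weeks plus 4 extra days.
Each full week contributes 5 weekdays (Mon–Fri): 186 × 5 = 930.
The 4 extra days are Sun, Mon, Tue, Wed — 3 of them qualify.
Total: 930 + 3 = 933.

933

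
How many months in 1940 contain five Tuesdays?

A month has five Tuesdays exactly when Tuesday falls within its first (length − 28) days.
Jan: 31 days, starts Mon → 5 of Mon, Tue, Wed ✓
Feb: 29 days, starts Thu → 5 of Thu
Mar: 31 days, starts Fri → 5 of Fri, Sat, Sun
Apr: 30 days, starts Mon → 5 of Mon, Tue ✓
May: 31 days, starts Wed → 5 of Wed, Thu, Fri
Jun: 30 days, starts Sat → 5 of Sat, Sun
Jul: 31 days, starts Mon → 5 of Mon, Tue, Wed ✓
Aug: 31 days, starts Thu → 5 of Thu, Fri, Sat
Sep: 30 days, starts Sun → 5 of Sun, Mon
Oct: 31 days, starts Tue → 5 of Tue, Wed, Thu ✓
Nov: 30 days, starts Fri → 5 of Fri, Sat
Dec: 31 days, starts Sun → 5 of Sun, Mon, Tue ✓
Months with five Tuesdays: Jan, Apr, Jul, Oct, Dec.

5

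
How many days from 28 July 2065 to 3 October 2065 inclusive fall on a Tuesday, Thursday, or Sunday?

29

28 July 2065 is a Tuesday.
From 28 July 2065 to 3 October 2065 is 68 days inclusive.
68 = 7 × 9 + 5, so there are 9 full weeks plus 5 extra days.
Each full week contributes 3 days from the set (Tue, Thu, Sun): 9 × 3 = 27.
The 5 extra days are Tue, Wed, Thu, Fri, Sat — 2 of them qualify.
Total: 27 + 2 = 29.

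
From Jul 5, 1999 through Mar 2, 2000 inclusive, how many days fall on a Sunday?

Jul 5, 1999 is a Monday.
That's 242 days from start to end, counting both.
242 = 7 × 34 + 4, so there are 34 full weeks plus 4 extra days.
Each full week contributes one Sunday: 34 so far.
The 4 extra days are Monday, Tuesday, Wednesday, Thursday — none qualify.
Total: 34 + 0 = 34.

34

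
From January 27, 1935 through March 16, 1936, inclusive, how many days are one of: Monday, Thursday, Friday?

January 27, 1935 is a Sunday.
From January 27, 1935 to March 16, 1936 is 415 days inclusive.
415 = 7 × 59 + 2, so there are 59 full weeks plus 2 extra days.
Each full week contributes 3 days from the set (Mon, Thu, Fri): 59 × 3 = 177.
The 2 extra days are Sunday, Monday — 1 of them qualifies.
Total: 177 + 1 = 178.

178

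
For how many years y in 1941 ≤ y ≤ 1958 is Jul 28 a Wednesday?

Day of week of July 28 in each year:
1941: Mon, 1942: Tue, 1943: Wed ✓, 1944: Fri, 1945: Sat, 1946: Sun, 1947: Mon, 1948: Wed ✓, 1949: Thu, 1950: Fri, 1951: Sat, 1952: Mon, 1953: Tue, 1954: Wed ✓, 1955: Thu, 1956: Sat, 1957: Sun, 1958: Mon
Wednesdays: 1943, 1948, 1954.

3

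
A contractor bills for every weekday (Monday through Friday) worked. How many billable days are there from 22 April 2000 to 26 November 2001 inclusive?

416

22 April 2000 is a Saturday.
That's 584 days from start to end, counting both.
584 = 7 × 83 + 3, so there are 83 full weeks plus 3 extra days.
Each full week contributes 5 weekdays (Mon–Fri): 83 × 5 = 415.
The 3 extra days are Saturday, Sunday, Monday — 1 of them qualifies.
Total: 415 + 1 = 416.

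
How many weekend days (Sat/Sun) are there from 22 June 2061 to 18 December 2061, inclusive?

22 June 2061 is a Wednesday.
The range spans 180 days (inclusive of both endpoints).
180 = 7 × 25 + 5, so there are 25 full weeks plus 5 extra days.
Each full week contributes 2 weekend days (Sat, Sun): 25 × 2 = 50.
The 5 extra days are Wed, Thu, Fri, Sat, Sun — 2 of them qualify.
Total: 50 + 2 = 52.

52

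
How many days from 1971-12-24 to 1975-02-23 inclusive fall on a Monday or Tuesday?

1971-12-24 is a Friday.
The range spans 1158 days (inclusive of both endpoints).
1158 = 7 × 165 + 3, so there are 165 full weeks plus 3 extra days.
Each full week contributes 2 days from the set (Mon, Tue): 165 × 2 = 330.
The 3 extra days are Friday, Saturday, Sunday — none qualify.
Total: 330 + 0 = 330.

330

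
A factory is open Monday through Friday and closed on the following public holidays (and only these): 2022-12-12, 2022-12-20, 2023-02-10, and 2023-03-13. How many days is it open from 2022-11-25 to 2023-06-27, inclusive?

2022-11-25 is a Friday.
From 2022-11-25 to 2023-06-27 is 215 days inclusive.
215 = 7 × 30 + 5, so there are 30 full weeks plus 5 extra days.
Each full week contributes 5 weekdays (Mon–Fri): 30 × 5 = 150.
The 5 extra days are Friday, Saturday, Sunday, Monday, Tuesday — 3 of them qualify.
Total: 150 + 3 = 153.
Holidays: 2022-12-12 (Mon); 2022-12-20 (Tue); 2023-02-10 (Fri); 2023-03-13 (Mon).
All 4 holidays fall on weekdays, so subtract 4.
Business days: 153 − 4 = 149.

149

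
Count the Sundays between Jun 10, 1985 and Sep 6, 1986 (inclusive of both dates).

64

Jun 10, 1985 is a Monday.
The range spans 454 days (inclusive of both endpoints).
454 = 7 × 64 + 6, so there are 64 full weeks plus 6 extra days.
Each full week contributes one Sunday: 64 so far.
The 6 extra days are Monday, Tuesday, Wednesday, Thursday, Friday, Saturday — none qualify.
Total: 64 + 0 = 64.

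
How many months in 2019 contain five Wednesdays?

A month has five Wednesdays exactly when Wednesday falls within its first (length − 28) days.
Jan: 31 days, starts Tue → 5 of Tue, Wed, Thu ✓
Feb: 28 days, starts Fri → 5 of (none)
Mar: 31 days, starts Fri → 5 of Fri, Sat, Sun
Apr: 30 days, starts Mon → 5 of Mon, Tue
May: 31 days, starts Wed → 5 of Wed, Thu, Fri ✓
Jun: 30 days, starts Sat → 5 of Sat, Sun
Jul: 31 days, starts Mon → 5 of Mon, Tue, Wed ✓
Aug: 31 days, starts Thu → 5 of Thu, Fri, Sat
Sep: 30 days, starts Sun → 5 of Sun, Mon
Oct: 31 days, starts Tue → 5 of Tue, Wed, Thu ✓
Nov: 30 days, starts Fri → 5 of Fri, Sat
Dec: 31 days, starts Sun → 5 of Sun, Mon, Tue
Months with five Wednesdays: Jan, May, Jul, Oct.

4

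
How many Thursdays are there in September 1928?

September 1, 1928 is a Saturday.
That's 30 days from start to end, counting both.
30 = 7 × 4 + 2, so there are 4 full weeks plus 2 extra days.
Each full week contributes one Thursday: 4 so far.
The 2 extra days are Saturday, Sunday — none qualify.
Total: 4 + 0 = 4.

4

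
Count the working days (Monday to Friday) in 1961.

260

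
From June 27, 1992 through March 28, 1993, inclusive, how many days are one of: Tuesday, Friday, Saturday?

118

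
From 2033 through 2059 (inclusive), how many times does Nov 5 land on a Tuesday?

Day of week of November 5 in each year:
2033: Sat, 2034: Sun, 2035: Mon, 2036: Wed, 2037: Thu, 2038: Fri, 2039: Sat, 2040: Mon, 2041: Tue ✓, 2042: Wed, 2043: Thu, 2044: Sat, 2045: Sun, 2046: Mon, 2047: Tue ✓, 2048: Thu, 2049: Fri, 2050: Sat, 2051: Sun, 2052: Tue ✓, 2053: Wed, 2054: Thu, 2055: Fri, 2056: Sun, 2057: Mon, 2058: Tue ✓, 2059: Wed
Tuesdays: 2041, 2047, 2052, 2058.

4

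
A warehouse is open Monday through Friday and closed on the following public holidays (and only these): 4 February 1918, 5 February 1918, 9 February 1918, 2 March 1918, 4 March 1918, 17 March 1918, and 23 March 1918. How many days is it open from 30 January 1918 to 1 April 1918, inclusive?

30 January 1918 is a Wednesday.
That's 62 days from start to end, counting both.
62 = 7 × 8 + 6, so there are 8 full weeks plus 6 extra days.
Each full week contributes 5 weekdays (Mon–Fri): 8 × 5 = 40.
The 6 extra days are Wed, Thu, Fri, Sat, Sun, Mon — 4 of them qualify.
Total: 40 + 4 = 44.
Holidays: 4 February 1918 (Mon); 5 February 1918 (Tue); 9 February 1918 (Sat); 2 March 1918 (Sat); 4 March 1918 (Mon); 17 March 1918 (Sun); 23 March 1918 (Sat).
3 of the 7 holidays fall on weekdays; the rest are weekends and were already excluded.
Business days: 44 − 3 = 41.

41 business days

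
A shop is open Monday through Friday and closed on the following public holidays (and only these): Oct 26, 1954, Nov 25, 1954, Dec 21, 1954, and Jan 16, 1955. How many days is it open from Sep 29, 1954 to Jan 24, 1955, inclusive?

Sep 29, 1954 is a Wednesday.
The range spans 118 days (inclusive of both endpoints).
118 = 7 × 16 + 6, so there are 16 full weeks plus 6 extra days.
Each full week contributes 5 weekdays (Mon–Fri): 16 × 5 = 80.
The 6 extra days are Wednesday, Thursday, Friday, Saturday, Sunday, Monday — 4 of them qualify.
Total: 80 + 4 = 84.
Holidays: Oct 26, 1954 (Tue); Nov 25, 1954 (Thu); Dec 21, 1954 (Tue); Jan 16, 1955 (Sun).
3 of the 4 holidays fall on weekdays; the rest are weekends and were already excluded.
Business days: 84 − 3 = 81.

81 business days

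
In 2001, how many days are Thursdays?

52

1 January 2001 is a Monday.
From 1 January 2001 to 31 December 2001 is 365 days inclusive.
365 = 7 × 52 + 1, so there are 52 full weeks plus 1 extra day.
Each full week contributes one Thursday: 52 so far.
The 1 extra day is Monday — none qualify.
Total: 52 + 0 = 52.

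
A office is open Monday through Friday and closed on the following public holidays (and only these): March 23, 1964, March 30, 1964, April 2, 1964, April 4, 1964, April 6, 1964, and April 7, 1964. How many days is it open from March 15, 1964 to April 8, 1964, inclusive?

13 business days

March 15, 1964 is a Sunday.
That's 25 days from start to end, counting both.
25 = 7 × 3 + 4, so there are 3 full weeks plus 4 extra days.
Each full week contributes 5 weekdays (Mon–Fri): 3 × 5 = 15.
The 4 extra days are Sunday, Monday, Tuesday, Wednesday — 3 of them qualify.
Total: 15 + 3 = 18.
Holidays: March 23, 1964 (Mon); March 30, 1964 (Mon); April 2, 1964 (Thu); April 4, 1964 (Sat); April 6, 1964 (Mon); April 7, 1964 (Tue).
5 of the 6 holidays fall on weekdays; the rest are weekends and were already excluded.
Business days: 18 − 5 = 13.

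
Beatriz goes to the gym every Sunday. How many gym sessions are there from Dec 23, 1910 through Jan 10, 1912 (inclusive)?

55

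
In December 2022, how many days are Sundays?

1 December 2022 is a Thursday.
From 1 December 2022 to 31 December 2022 is 31 days inclusive.
31 = 7 × 4 + 3, so there are 4 full weeks plus 3 extra days.
Each full week contributes one Sunday: 4 so far.
The 3 extra days are Thu, Fri, Sat — none qualify.
Total: 4 + 0 = 4.

4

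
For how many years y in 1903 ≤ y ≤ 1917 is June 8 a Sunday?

1

Day of week of June 8 in each year:
1903: Mon, 1904: Wed, 1905: Thu, 1906: Fri, 1907: Sat, 1908: Mon, 1909: Tue, 1910: Wed, 1911: Thu, 1912: Sat, 1913: Sun ✓, 1914: Mon, 1915: Tue, 1916: Thu, 1917: Fri
Sundays: 1913.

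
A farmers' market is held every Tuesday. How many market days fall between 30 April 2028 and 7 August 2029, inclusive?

30 April 2028 is a Sunday.
That's 465 days from start to end, counting both.
465 = 7 × 66 + 3, so there are 66 full weeks plus 3 extra days.
Each full week contributes one Tuesday: 66 so far.
The 3 extra days are Sunday, Monday, Tuesday — 1 of them qualifies.
Total: 66 + 1 = 67.

67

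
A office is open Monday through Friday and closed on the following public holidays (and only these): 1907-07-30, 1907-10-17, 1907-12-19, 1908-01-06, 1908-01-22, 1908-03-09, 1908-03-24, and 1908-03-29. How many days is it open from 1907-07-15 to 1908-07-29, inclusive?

266

1907-07-15 is a Monday.
The range spans 381 days (inclusive of both endpoints).
381 = 7 × 54 + 3, so there are 54 full weeks plus 3 extra days.
Each full week contributes 5 weekdays (Mon–Fri): 54 × 5 = 270.
The 3 extra days are Mon, Tue, Wed — 3 of them qualify.
Total: 270 + 3 = 273.
Holidays: 1907-07-30 (Tue); 1907-10-17 (Thu); 1907-12-19 (Thu); 1908-01-06 (Mon); 1908-01-22 (Wed); 1908-03-09 (Mon); 1908-03-24 (Tue); 1908-03-29 (Sun).
7 of the 8 holidays fall on weekdays; the rest are weekends and were already excluded.
Business days: 273 − 7 = 266.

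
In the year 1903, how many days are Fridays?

1 January 1903 is a Thursday.
From 1 January 1903 to 31 December 1903 is 365 days inclusive.
365 = 7 × 52 + 1, so there are 52 full weeks plus 1 extra day.
Each full week contributes one Friday: 52 so far.
The 1 extra day is Thursday — none qualify.
Total: 52 + 0 = 52.

52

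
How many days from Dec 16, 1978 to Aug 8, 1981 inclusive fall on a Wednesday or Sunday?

Dec 16, 1978 is a Saturday.
From Dec 16, 1978 to Aug 8, 1981 is 967 days inclusive.
967 = 7 × 138 + 1, so there are 138 full weeks plus 1 extra day.
Each full week contributes 2 days from the set (Wed, Sun): 138 × 2 = 276.
The 1 extra day is Sat — none qualify.
Total: 276 + 0 = 276.

276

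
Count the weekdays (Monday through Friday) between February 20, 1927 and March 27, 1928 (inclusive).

287

February 20, 1927 is a Sunday.
The range spans 402 days (inclusive of both endpoints).
402 = 7 × 57 + 3, so there are 57 full weeks plus 3 extra days.
Each full week contributes 5 weekdays (Mon–Fri): 57 × 5 = 285.
The 3 extra days are Sunday, Monday, Tuesday — 2 of them qualify.
Total: 285 + 2 = 287.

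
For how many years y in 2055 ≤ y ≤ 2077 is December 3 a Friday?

Day of week of December 3 in each year:
2055: Fri ✓, 2056: Sun, 2057: Mon, 2058: Tue, 2059: Wed, 2060: Fri ✓, 2061: Sat, 2062: Sun, 2063: Mon, 2064: Wed, 2065: Thu, 2066: Fri ✓, 2067: Sat, 2068: Mon, 2069: Tue, 2070: Wed, 2071: Thu, 2072: Sat, 2073: Sun, 2074: Mon, 2075: Tue, 2076: Thu, 2077: Fri ✓
Fridays: 2055, 2060, 2066, 2077.

4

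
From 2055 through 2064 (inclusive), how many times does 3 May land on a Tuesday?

1

Day of week of May 3 in each year:
2055: Mon, 2056: Wed, 2057: Thu, 2058: Fri, 2059: Sat, 2060: Mon, 2061: Tue ✓, 2062: Wed, 2063: Thu, 2064: Sat
Tuesdays: 2061.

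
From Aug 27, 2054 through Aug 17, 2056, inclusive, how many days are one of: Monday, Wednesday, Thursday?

310

Aug 27, 2054 is a Thursday.
That's 722 days from start to end, counting both.
722 = 7 × 103 + 1, so there are 103 full weeks plus 1 extra day.
Each full week contributes 3 days from the set (Mon, Wed, Thu): 103 × 3 = 309.
The 1 extra day is Thursday — 1 of them qualifies.
Total: 309 + 1 = 310.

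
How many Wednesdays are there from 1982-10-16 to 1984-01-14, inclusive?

65

1982-10-16 is a Saturday.
That's 456 days from start to end, counting both.
456 = 7 × 65 + 1, so there are 65 full weeks plus 1 extra day.
Each full week contributes one Wednesday: 65 so far.
The 1 extra day is Saturday — none qualify.
Total: 65 + 0 = 65.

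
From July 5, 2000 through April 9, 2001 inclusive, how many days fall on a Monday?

40

July 5, 2000 is a Wednesday.
From July 5, 2000 to April 9, 2001 is 279 days inclusive.
279 = 7 × 39 + 6, so there are 39 full weeks plus 6 extra days.
Each full week contributes one Monday: 39 so far.
The 6 extra days are Wednesday, Thursday, Friday, Saturday, Sunday, Monday — 1 of them qualifies.
Total: 39 + 1 = 40.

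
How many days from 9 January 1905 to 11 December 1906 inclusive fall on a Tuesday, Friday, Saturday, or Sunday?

401

9 January 1905 is a Monday.
From 9 January 1905 to 11 December 1906 is 702 days inclusive.
702 = 7 × 100 + 2, so there are 100 full weeks plus 2 extra days.
Each full week contributes 4 days from the set (Tue, Fri, Sat, Sun): 100 × 4 = 400.
The 2 extra days are Mon, Tue — 1 of them qualifies.
Total: 400 + 1 = 401.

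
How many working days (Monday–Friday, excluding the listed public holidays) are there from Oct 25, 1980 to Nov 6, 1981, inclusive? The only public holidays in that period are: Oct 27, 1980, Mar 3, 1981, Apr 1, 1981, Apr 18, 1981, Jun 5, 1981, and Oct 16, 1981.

Oct 25, 1980 is a Saturday.
That's 378 days from start to end, counting both.
378 = 7 × 54, so the span is exactly 54 full weeks.
Each full week contributes 5 weekdays (Mon–Fri): 54 × 5 = 270.
Total: 270.
Holidays: Oct 27, 1980 (Mon); Mar 3, 1981 (Tue); Apr 1, 1981 (Wed); Apr 18, 1981 (Sat); Jun 5, 1981 (Fri); Oct 16, 1981 (Fri).
5 of the 6 holidays fall on weekdays; the rest are weekends and were already excluded.
Business days: 270 − 5 = 265.

265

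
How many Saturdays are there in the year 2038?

52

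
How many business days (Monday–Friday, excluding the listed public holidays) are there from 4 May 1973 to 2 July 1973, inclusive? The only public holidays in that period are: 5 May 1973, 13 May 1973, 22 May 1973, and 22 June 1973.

40

4 May 1973 is a Friday.
That's 60 days from start to end, counting both.
60 = 7 × 8 + 4, so there are 8 full weeks plus 4 extra days.
Each full week contributes 5 weekdays (Mon–Fri): 8 × 5 = 40.
The 4 extra days are Fri, Sat, Sun, Mon — 2 of them qualify.
Total: 40 + 2 = 42.
Holidays: 5 May 1973 (Sat); 13 May 1973 (Sun); 22 May 1973 (Tue); 22 June 1973 (Fri).
2 of the 4 holidays fall on weekdays; the rest are weekends and were already excluded.
Business days: 42 − 2 = 40.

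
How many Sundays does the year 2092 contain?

52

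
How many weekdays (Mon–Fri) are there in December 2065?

23 weekdays

Dec 1, 2065 is a Tuesday.
The range spans 31 days (inclusive of both endpoints).
31 = 7 × 4 + 3, so there are 4 full weeks plus 3 extra days.
Each full week contributes 5 weekdays (Mon–Fri): 4 × 5 = 20.
The 3 extra days are Tuesday, Wednesday, Thursday — 3 of them qualify.
Total: 20 + 3 = 23.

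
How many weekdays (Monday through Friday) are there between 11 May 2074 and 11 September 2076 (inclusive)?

611 weekdays

11 May 2074 is a Friday.
From 11 May 2074 to 11 September 2076 is 855 days inclusive.
855 = 7 × 122 + 1, so there are 122 full weeks plus 1 extra day.
Each full week contributes 5 weekdays (Mon–Fri): 122 × 5 = 610.
The 1 extra day is Fri — 1 of them qualifies.
Total: 610 + 1 = 611.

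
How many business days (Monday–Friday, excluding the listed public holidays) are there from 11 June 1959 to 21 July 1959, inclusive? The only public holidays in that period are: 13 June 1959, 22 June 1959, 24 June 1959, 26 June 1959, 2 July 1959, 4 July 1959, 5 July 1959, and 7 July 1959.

11 June 1959 is a Thursday.
From 11 June 1959 to 21 July 1959 is 41 days inclusive.
41 = 7 × 5 + 6, so there are 5 full weeks plus 6 extra days.
Each full week contributes 5 weekdays (Mon–Fri): 5 × 5 = 25.
The 6 extra days are Thursday, Friday, Saturday, Sunday, Monday, Tuesday — 4 of them qualify.
Total: 25 + 4 = 29.
Holidays: 13 June 1959 (Sat); 22 June 1959 (Mon); 24 June 1959 (Wed); 26 June 1959 (Fri); 2 July 1959 (Thu); 4 July 1959 (Sat); 5 July 1959 (Sun); 7 July 1959 (Tue).
5 of the 8 holidays fall on weekdays; the rest are weekends and were already excluded.
Business days: 29 − 5 = 24.

24 business days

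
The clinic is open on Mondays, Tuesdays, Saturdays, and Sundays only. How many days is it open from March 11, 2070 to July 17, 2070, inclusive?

March 11, 2070 is a Tuesday.
That's 129 days from start to end, counting both.
129 = 7 × 18 + 3, so there are 18 full weeks plus 3 extra days.
Each full week contributes 4 days from the set (Mon, Tue, Sat, Sun): 18 × 4 = 72.
The 3 extra days are Tue, Wed, Thu — 1 of them qualifies.
Total: 72 + 1 = 73.

73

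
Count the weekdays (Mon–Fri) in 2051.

2051-01-01 is a Sunday.
That's 365 days from start to end, counting both.
365 = 7 × 52 + 1, so there are 52 full weeks plus 1 extra day.
Each full week contributes 5 weekdays (Mon–Fri): 52 × 5 = 260.
The 1 extra day is Sun — none qualify.
Total: 260 + 0 = 260.

260 weekdays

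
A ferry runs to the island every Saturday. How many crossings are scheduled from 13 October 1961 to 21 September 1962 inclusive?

13 October 1961 is a Friday.
That's 344 days from start to end, counting both.
344 = 7 × 49 + 1, so there are 49 full weeks plus 1 extra day.
Each full week contributes one Saturday: 49 so far.
The 1 extra day is Fri — none qualify.
Total: 49 + 0 = 49.

49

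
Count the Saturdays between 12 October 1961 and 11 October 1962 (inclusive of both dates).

12 October 1961 is a Thursday.
From 12 October 1961 to 11 October 1962 is 365 days inclusive.
365 = 7 × 52 + 1, so there are 52 full weeks plus 1 extra day.
Each full week contributes one Saturday: 52 so far.
The 1 extra day is Thu — none qualify.
Total: 52 + 0 = 52.

52 Saturdays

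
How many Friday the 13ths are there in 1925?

The 13th falls on a Friday when the month's 13th has weekday Fri.
Jan 13 is Tue; Feb 13 is Fri ✓; Mar 13 is Fri ✓; Apr 13 is Mon; May 13 is Wed; Jun 13 is Sat; Jul 13 is Mon; Aug 13 is Thu; Sep 13 is Sun; Oct 13 is Tue; Nov 13 is Fri ✓; Dec 13 is Sun.
Friday the 13ths: Feb, Mar, Nov.

3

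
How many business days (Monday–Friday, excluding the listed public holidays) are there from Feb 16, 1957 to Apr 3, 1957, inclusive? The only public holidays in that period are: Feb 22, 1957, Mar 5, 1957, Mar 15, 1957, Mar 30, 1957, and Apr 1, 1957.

Feb 16, 1957 is a Saturday.
The range spans 47 days (inclusive of both endpoints).
47 = 7 × 6 + 5, so there are 6 full weeks plus 5 extra days.
Each full week contributes 5 weekdays (Mon–Fri): 6 × 5 = 30.
The 5 extra days are Saturday, Sunday, Monday, Tuesday, Wednesday — 3 of them qualify.
Total: 30 + 3 = 33.
Holidays: Feb 22, 1957 (Fri); Mar 5, 1957 (Tue); Mar 15, 1957 (Fri); Mar 30, 1957 (Sat); Apr 1, 1957 (Mon).
4 of the 5 holidays fall on weekdays; the rest are weekends and were already excluded.
Business days: 33 − 4 = 29.

29 business days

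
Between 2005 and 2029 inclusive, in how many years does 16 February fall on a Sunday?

3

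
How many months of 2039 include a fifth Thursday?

A month has five Thursdays exactly when Thursday falls within its first (length − 28) days.
Jan: 31 days, starts Sat → 5 of Sat, Sun, Mon
Feb: 28 days, starts Tue → 5 of (none)
Mar: 31 days, starts Tue → 5 of Tue, Wed, Thu ✓
Apr: 30 days, starts Fri → 5 of Fri, Sat
May: 31 days, starts Sun → 5 of Sun, Mon, Tue
Jun: 30 days, starts Wed → 5 of Wed, Thu ✓
Jul: 31 days, starts Fri → 5 of Fri, Sat, Sun
Aug: 31 days, starts Mon → 5 of Mon, Tue, Wed
Sep: 30 days, starts Thu → 5 of Thu, Fri ✓
Oct: 31 days, starts Sat → 5 of Sat, Sun, Mon
Nov: 30 days, starts Tue → 5 of Tue, Wed
Dec: 31 days, starts Thu → 5 of Thu, Fri, Sat ✓
Months with five Thursdays: Mar, Jun, Sep, Dec.

4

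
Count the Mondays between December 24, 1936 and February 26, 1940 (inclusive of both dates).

166

December 24, 1936 is a Thursday.
From December 24, 1936 to February 26, 1940 is 1160 days inclusive.
1160 = 7 × 165 + 5, so there are 165 full weeks plus 5 extra days.
Each full week contributes one Monday: 165 so far.
The 5 extra days are Thursday, Friday, Saturday, Sunday, Monday — 1 of them qualifies.
Total: 165 + 1 = 166.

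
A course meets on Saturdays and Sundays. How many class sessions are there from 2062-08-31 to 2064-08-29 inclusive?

208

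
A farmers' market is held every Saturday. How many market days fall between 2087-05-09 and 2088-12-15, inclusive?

2087-05-09 is a Friday.
That's 587 days from start to end, counting both.
587 = 7 × 83 + 6, so there are 83 full weeks plus 6 extra days.
Each full week contributes one Saturday: 83 so far.
The 6 extra days are Fri, Sat, Sun, Mon, Tue, Wed — 1 of them qualifies.
Total: 83 + 1 = 84.

84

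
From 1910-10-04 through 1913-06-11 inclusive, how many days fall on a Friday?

1910-10-04 is a Tuesday.
That's 982 days from start to end, counting both.
982 = 7 × 140 + 2, so there are 140 full weeks plus 2 extra days.
Each full week contributes one Friday: 140 so far.
The 2 extra days are Tue, Wed — none qualify.
Total: 140 + 0 = 140.

140 Fridays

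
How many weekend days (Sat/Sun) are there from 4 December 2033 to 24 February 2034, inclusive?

23

4 December 2033 is a Sunday.
The range spans 83 days (inclusive of both endpoints).
83 = 7 × 11 + 6, so there are 11 full weeks plus 6 extra days.
Each full week contributes 2 weekend days (Sat, Sun): 11 × 2 = 22.
The 6 extra days are Sun, Mon, Tue, Wed, Thu, Fri — 1 of them qualifies.
Total: 22 + 1 = 23.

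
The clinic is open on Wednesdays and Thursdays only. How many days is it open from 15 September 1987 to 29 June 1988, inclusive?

15 September 1987 is a Tuesday.
From 15 September 1987 to 29 June 1988 is 289 days inclusive.
289 = 7 × 41 + 2, so there are 41 full weeks plus 2 extra days.
Each full week contributes 2 days from the set (Wed, Thu): 41 × 2 = 82.
The 2 extra days are Tue, Wed — 1 of them qualifies.
Total: 82 + 1 = 83.

83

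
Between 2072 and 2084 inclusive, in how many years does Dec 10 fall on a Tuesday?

Day of week of December 10 in each year:
2072: Sat, 2073: Sun, 2074: Mon, 2075: Tue ✓, 2076: Thu, 2077: Fri, 2078: Sat, 2079: Sun, 2080: Tue ✓, 2081: Wed, 2082: Thu, 2083: Fri, 2084: Sun
Tuesdays: 2075, 2080.

2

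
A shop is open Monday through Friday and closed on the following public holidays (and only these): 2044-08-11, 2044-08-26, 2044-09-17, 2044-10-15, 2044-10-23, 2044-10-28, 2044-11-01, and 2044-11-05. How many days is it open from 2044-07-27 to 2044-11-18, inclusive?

79

2044-07-27 is a Wednesday.
From 2044-07-27 to 2044-11-18 is 115 days inclusive.
115 = 7 × 16 + 3, so there are 16 full weeks plus 3 extra days.
Each full week contributes 5 weekdays (Mon–Fri): 16 × 5 = 80.
The 3 extra days are Wednesday, Thursday, Friday — 3 of them qualify.
Total: 80 + 3 = 83.
Holidays: 2044-08-11 (Thu); 2044-08-26 (Fri); 2044-09-17 (Sat); 2044-10-15 (Sat); 2044-10-23 (Sun); 2044-10-28 (Fri); 2044-11-01 (Tue); 2044-11-05 (Sat).
4 of the 8 holidays fall on weekdays; the rest are weekends and were already excluded.
Business days: 83 − 4 = 79.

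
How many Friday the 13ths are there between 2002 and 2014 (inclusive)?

Friday-the-13ths by year:
2002: Sep, Dec
2003: Jun
2004: Feb, Aug
2005: May
2006: Jan, Oct
2007: Apr, Jul
2008: Jun
2009: Feb, Mar, Nov
2010: Aug
2011: May
2012: Jan, Apr, Jul
2013: Sep, Dec
2014: Jun

22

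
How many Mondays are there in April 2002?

5

Apr 1, 2002 is a Monday.
That's 30 days from start to end, counting both.
30 = 7 × 4 + 2, so there are 4 full weeks plus 2 extra days.
Each full week contributes one Monday: 4 so far.
The 2 extra days are Monday, Tuesday — 1 of them qualifies.
Total: 4 + 1 = 5.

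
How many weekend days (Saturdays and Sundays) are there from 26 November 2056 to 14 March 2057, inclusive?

31

26 November 2056 is a Sunday.
The range spans 109 days (inclusive of both endpoints).
109 = 7 × 15 + 4, so there are 15 full weeks plus 4 extra days.
Each full week contributes 2 weekend days (Sat, Sun): 15 × 2 = 30.
The 4 extra days are Sunday, Monday, Tuesday, Wednesday — 1 of them qualifies.
Total: 30 + 1 = 31.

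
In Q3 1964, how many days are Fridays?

July 1, 1964 is a Wednesday.
The range spans 92 days (inclusive of both endpoints).
92 = 7 × 13 + 1, so there are 13 full weeks plus 1 extra day.
Each full week contributes one Friday: 13 so far.
The 1 extra day is Wed — none qualify.
Total: 13 + 0 = 13.

13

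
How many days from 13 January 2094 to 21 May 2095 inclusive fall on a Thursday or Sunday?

13 January 2094 is a Wednesday.
From 13 January 2094 to 21 May 2095 is 494 days inclusive.
494 = 7 × 70 + 4, so there are 70 full weeks plus 4 extra days.
Each full week contributes 2 days from the set (Thu, Sun): 70 × 2 = 140.
The 4 extra days are Wednesday, Thursday, Friday, Saturday — 1 of them qualifies.
Total: 140 + 1 = 141.

141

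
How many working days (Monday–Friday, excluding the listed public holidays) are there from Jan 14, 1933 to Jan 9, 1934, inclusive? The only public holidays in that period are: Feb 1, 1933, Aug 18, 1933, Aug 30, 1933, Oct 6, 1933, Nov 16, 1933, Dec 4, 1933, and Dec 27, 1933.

Jan 14, 1933 is a Saturday.
From Jan 14, 1933 to Jan 9, 1934 is 361 days inclusive.
361 = 7 × 51 + 4, so there are 51 full weeks plus 4 extra days.
Each full week contributes 5 weekdays (Mon–Fri): 51 × 5 = 255.
The 4 extra days are Saturday, Sunday, Monday, Tuesday — 2 of them qualify.
Total: 255 + 2 = 257.
Holidays: Feb 1, 1933 (Wed); Aug 18, 1933 (Fri); Aug 30, 1933 (Wed); Oct 6, 1933 (Fri); Nov 16, 1933 (Thu); Dec 4, 1933 (Mon); Dec 27, 1933 (Wed).
All 7 holidays fall on weekdays, so subtract 7.
Business days: 257 − 7 = 250.

250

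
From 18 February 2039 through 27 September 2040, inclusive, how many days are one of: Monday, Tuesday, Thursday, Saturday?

336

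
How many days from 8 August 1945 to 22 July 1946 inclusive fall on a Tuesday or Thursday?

99

8 August 1945 is a Wednesday.
From 8 August 1945 to 22 July 1946 is 349 days inclusive.
349 = 7 × 49 + 6, so there are 49 full weeks plus 6 extra days.
Each full week contributes 2 days from the set (Tue, Thu): 49 × 2 = 98.
The 6 extra days are Wednesday, Thursday, Friday, Saturday, Sunday, Monday — 1 of them qualifies.
Total: 98 + 1 = 99.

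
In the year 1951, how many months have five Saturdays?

A month has five Saturdays exactly when Saturday falls within its first (length − 28) days.
Jan: 31 days, starts Mon → 5 of Mon, Tue, Wed
Feb: 28 days, starts Thu → 5 of (none)
Mar: 31 days, starts Thu → 5 of Thu, Fri, Sat ✓
Apr: 30 days, starts Sun → 5 of Sun, Mon
May: 31 days, starts Tue → 5 of Tue, Wed, Thu
Jun: 30 days, starts Fri → 5 of Fri, Sat ✓
Jul: 31 days, starts Sun → 5 of Sun, Mon, Tue
Aug: 31 days, starts Wed → 5 of Wed, Thu, Fri
Sep: 30 days, starts Sat → 5 of Sat, Sun ✓
Oct: 31 days, starts Mon → 5 of Mon, Tue, Wed
Nov: 30 days, starts Thu → 5 of Thu, Fri
Dec: 31 days, starts Sat → 5 of Sat, Sun, Mon ✓
Months with five Saturdays: Mar, Jun, Sep, Dec.

4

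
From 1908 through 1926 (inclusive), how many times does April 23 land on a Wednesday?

Day of week of April 23 in each year:
1908: Thu, 1909: Fri, 1910: Sat, 1911: Sun, 1912: Tue, 1913: Wed ✓, 1914: Thu, 1915: Fri, 1916: Sun, 1917: Mon, 1918: Tue, 1919: Wed ✓, 1920: Fri, 1921: Sat, 1922: Sun, 1923: Mon, 1924: Wed ✓, 1925: Thu, 1926: Fri
Wednesdays: 1913, 1919, 1924.

3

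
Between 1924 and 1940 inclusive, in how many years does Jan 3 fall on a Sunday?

3

Day of week of January 3 in each year:
1924: Thu, 1925: Sat, 1926: Sun ✓, 1927: Mon, 1928: Tue, 1929: Thu, 1930: Fri, 1931: Sat, 1932: Sun ✓, 1933: Tue, 1934: Wed, 1935: Thu, 1936: Fri, 1937: Sun ✓, 1938: Mon, 1939: Tue, 1940: Wed
Sundays: 1926, 1932, 1937.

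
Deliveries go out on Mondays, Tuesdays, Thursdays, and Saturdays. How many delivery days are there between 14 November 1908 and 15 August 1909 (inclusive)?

14 November 1908 is a Saturday.
The range spans 275 days (inclusive of both endpoints).
275 = 7 × 39 + 2, so there are 39 full weeks plus 2 extra days.
Each full week contributes 4 days from the set (Mon, Tue, Thu, Sat): 39 × 4 = 156.
The 2 extra days are Saturday, Sunday — 1 of them qualifies.
Total: 156 + 1 = 157.

157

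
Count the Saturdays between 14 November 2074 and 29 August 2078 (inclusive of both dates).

198

14 November 2074 is a Wednesday.
That's 1385 days from start to end, counting both.
1385 = 7 × 197 + 6, so there are 197 full weeks plus 6 extra days.
Each full week contributes one Saturday: 197 so far.
The 6 extra days are Wed, Thu, Fri, Sat, Sun, Mon — 1 of them qualifies.
Total: 197 + 1 = 198.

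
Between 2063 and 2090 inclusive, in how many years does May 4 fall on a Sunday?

4

Day of week of May 4 in each year:
2063: Fri, 2064: Sun ✓, 2065: Mon, 2066: Tue, 2067: Wed, 2068: Fri, 2069: Sat, 2070: Sun ✓, 2071: Mon, 2072: Wed, 2073: Thu, 2074: Fri, 2075: Sat, 2076: Mon, 2077: Tue, 2078: Wed, 2079: Thu, 2080: Sat, 2081: Sun ✓, 2082: Mon, 2083: Tue, 2084: Thu, 2085: Fri, 2086: Sat, 2087: Sun ✓, 2088: Tue, 2089: Wed, 2090: Thu
Sundays: 2064, 2070, 2081, 2087.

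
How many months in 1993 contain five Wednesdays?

A month has five Wednesdays exactly when Wednesday falls within its first (length − 28) days.
Jan: 31 days, starts Fri → 5 of Fri, Sat, Sun
Feb: 28 days, starts Mon → 5 of (none)
Mar: 31 days, starts Mon → 5 of Mon, Tue, Wed ✓
Apr: 30 days, starts Thu → 5 of Thu, Fri
May: 31 days, starts Sat → 5 of Sat, Sun, Mon
Jun: 30 days, starts Tue → 5 of Tue, Wed ✓
Jul: 31 days, starts Thu → 5 of Thu, Fri, Sat
Aug: 31 days, starts Sun → 5 of Sun, Mon, Tue
Sep: 30 days, starts Wed → 5 of Wed, Thu ✓
Oct: 31 days, starts Fri → 5 of Fri, Sat, Sun
Nov: 30 days, starts Mon → 5 of Mon, Tue
Dec: 31 days, starts Wed → 5 of Wed, Thu, Fri ✓
Months with five Wednesdays: Mar, Jun, Sep, Dec.

4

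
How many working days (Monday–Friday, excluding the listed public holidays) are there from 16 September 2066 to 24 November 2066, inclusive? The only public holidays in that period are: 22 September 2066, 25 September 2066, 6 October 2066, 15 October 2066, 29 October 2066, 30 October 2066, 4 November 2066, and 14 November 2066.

16 September 2066 is a Thursday.
That's 70 days from start to end, counting both.
70 = 7 × 10, so the span is exactly 10 full weeks.
Each full week contributes 5 weekdays (Mon–Fri): 10 × 5 = 50.
Total: 50.
Holidays: 22 September 2066 (Wed); 25 September 2066 (Sat); 6 October 2066 (Wed); 15 October 2066 (Fri); 29 October 2066 (Fri); 30 October 2066 (Sat); 4 November 2066 (Thu); 14 November 2066 (Sun).
5 of the 8 holidays fall on weekdays; the rest are weekends and were already excluded.
Business days: 50 − 5 = 45.

45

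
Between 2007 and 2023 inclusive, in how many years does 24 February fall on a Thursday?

Day of week of February 24 in each year:
2007: Sat, 2008: Sun, 2009: Tue, 2010: Wed, 2011: Thu ✓, 2012: Fri, 2013: Sun, 2014: Mon, 2015: Tue, 2016: Wed, 2017: Fri, 2018: Sat, 2019: Sun, 2020: Mon, 2021: Wed, 2022: Thu ✓, 2023: Fri
Thursdays: 2011, 2022.

2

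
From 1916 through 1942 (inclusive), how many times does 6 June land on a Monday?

Day of week of June 6 in each year:
1916: Tue, 1917: Wed, 1918: Thu, 1919: Fri, 1920: Sun, 1921: Mon ✓, 1922: Tue, 1923: Wed, 1924: Fri, 1925: Sat, 1926: Sun, 1927: Mon ✓, 1928: Wed, 1929: Thu, 1930: Fri, 1931: Sat, 1932: Mon ✓, 1933: Tue, 1934: Wed, 1935: Thu, 1936: Sat, 1937: Sun, 1938: Mon ✓, 1939: Tue, 1940: Thu, 1941: Fri, 1942: Sat
Mondays: 1921, 1927, 1932, 1938.

4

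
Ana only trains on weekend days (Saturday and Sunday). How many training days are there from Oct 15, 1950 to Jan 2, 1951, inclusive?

23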